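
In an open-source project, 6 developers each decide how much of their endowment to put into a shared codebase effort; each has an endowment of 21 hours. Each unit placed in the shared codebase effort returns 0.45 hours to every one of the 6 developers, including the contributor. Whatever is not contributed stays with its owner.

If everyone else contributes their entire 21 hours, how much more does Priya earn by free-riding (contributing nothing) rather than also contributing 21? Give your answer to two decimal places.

Switching from a contribution of 21 to 0 lets Priya keep an extra 21 hours, but lowers the shared codebase effort by 21, which costs Priya their own share of that drop: 0.45 × 21 = 9.45.
Net gain = 21 − 9.45 = 11.55. The private return per contributed unit (0.45) is below 1, so free-riding is indeed the best response regardless of what the others do.

11.55 hours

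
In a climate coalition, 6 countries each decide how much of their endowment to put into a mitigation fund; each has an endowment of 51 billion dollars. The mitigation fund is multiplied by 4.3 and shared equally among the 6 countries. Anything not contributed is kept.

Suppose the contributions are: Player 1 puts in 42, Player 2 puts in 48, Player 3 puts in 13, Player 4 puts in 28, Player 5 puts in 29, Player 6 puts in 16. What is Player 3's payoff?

164.13 billion dollars

Total contributed: 42 + 48 + 13 + 28 + 29 + 16 = 176.
Each receives 4.3 × 176 / 6 = 126.13 from the mitigation fund.
Player 3 keeps 51 − 13 = 38, so Player 3's payoff is 38 + 126.13 = 164.13.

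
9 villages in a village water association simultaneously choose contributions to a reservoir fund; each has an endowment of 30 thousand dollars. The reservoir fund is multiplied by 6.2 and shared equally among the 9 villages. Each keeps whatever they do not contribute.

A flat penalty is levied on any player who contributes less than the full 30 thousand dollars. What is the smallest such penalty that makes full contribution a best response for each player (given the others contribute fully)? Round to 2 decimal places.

9.33 thousand dollars

Given the others contribute fully, the best deviation is to contribute 0 (any partial contribution still incurs the fine and gives up units whose private return 0.6889 is below 1).
Deviating from 30 to 0 saves 30 thousand dollars but forfeits the deviator's share of the drop in the reservoir fund: 6.2/9 × 30 = 20.67.
So the deviation gain is 30 − 20.67 = 9.33, and the fine must be at least 9.33 thousand dollars to wipe it out.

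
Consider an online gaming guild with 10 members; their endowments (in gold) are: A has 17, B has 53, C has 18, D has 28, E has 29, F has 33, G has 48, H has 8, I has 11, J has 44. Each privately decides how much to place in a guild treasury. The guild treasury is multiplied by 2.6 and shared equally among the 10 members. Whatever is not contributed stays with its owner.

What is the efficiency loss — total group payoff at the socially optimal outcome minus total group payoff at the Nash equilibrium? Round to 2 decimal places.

462.40 gold

The private return per contributed unit is 2.6/10 = 0.2600 < 1 for every player regardless of endowment, so the Nash equilibrium is zero contribution and the group total is Σ E_j = 17 + 53 + 18 + 28 + 29 + 33 + 48 + 8 + 11 + 44 = 289.
Each contributed unit returns 2.600 to the group, so the social optimum is full contribution by everyone: group total = 2.600 × 289 = 751.40.
Efficiency loss = (2.600 − 1) × 289 = 462.40.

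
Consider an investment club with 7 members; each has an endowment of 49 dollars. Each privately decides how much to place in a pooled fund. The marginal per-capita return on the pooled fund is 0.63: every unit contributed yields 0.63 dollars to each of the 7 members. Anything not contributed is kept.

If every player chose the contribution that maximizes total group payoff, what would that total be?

1512.63 dollars

Each contributed unit returns 4.410 to the group as a whole (0.63 to each of 7 players), which exceeds 1, so the social optimum is full contribution: group total = 4.410 × 343 = 1512.63.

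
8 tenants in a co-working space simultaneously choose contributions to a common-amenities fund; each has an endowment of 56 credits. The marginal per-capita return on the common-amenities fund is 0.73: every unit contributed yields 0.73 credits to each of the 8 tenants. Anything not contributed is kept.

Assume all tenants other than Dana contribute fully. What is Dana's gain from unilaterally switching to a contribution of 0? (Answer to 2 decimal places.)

15.12 credits

Switching from a contribution of 56 to 0 lets Dana keep an extra 56 credits, but lowers the common-amenities fund by 56, which costs Dana their own share of that drop: 0.73 × 56 = 40.88.
Net gain = 56 − 40.88 = 15.12. The private return per contributed unit (0.73) is below 1, so free-riding is indeed the best response regardless of what the others do.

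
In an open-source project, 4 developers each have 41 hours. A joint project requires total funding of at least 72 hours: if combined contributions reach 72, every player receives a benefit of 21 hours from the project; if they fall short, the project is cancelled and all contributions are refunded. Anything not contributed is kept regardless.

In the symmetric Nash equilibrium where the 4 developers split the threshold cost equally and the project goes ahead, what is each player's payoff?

44 hours

Equal share of the threshold: 72/4 = 18.
At this profile no one gains by cutting their contribution: any cut drops the total below 72, the project is cancelled, contributions are refunded, and the deviator ends with 41, which is less than 41 − 18 + 21 = 44. Contributing more than 18 just wastes the excess. So contributing exactly 18 is a best response.
Each player's payoff: 41 − 18 + 21 = 44.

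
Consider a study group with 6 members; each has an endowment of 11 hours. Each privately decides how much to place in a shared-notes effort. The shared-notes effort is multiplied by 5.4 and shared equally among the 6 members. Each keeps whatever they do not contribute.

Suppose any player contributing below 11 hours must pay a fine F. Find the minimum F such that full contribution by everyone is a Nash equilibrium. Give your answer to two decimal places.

1.10 hours

Given the others contribute fully, the best deviation is to contribute 0 (any partial contribution still incurs the fine and gives up units whose private return 0.9000 is below 1).
Deviating from 11 to 0 saves 11 hours but forfeits the deviator's share of the drop in the shared-notes effort: 5.4/6 × 11 = 9.90.
So the deviation gain is 11 − 9.90 = 1.10, and the fine must be at least 1.10 hours to wipe it out.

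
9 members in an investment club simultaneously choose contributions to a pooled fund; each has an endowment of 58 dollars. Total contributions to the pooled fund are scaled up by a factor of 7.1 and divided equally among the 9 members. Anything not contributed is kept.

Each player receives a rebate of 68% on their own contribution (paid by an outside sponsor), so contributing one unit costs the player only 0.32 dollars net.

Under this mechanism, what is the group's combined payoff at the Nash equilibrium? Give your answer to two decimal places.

Under the mechanism each unit contributed yields (7.1/9) / 0.32 = 2.4653 back to its contributor per unit of net cost, which exceeds 1, making full contribution the dominant choice for everyone.
So the Nash equilibrium is full contribution by all 9; the group earns 9 × (58 × 0.68 + 7.1 × 58) = 4061.16.

4061.16 dollars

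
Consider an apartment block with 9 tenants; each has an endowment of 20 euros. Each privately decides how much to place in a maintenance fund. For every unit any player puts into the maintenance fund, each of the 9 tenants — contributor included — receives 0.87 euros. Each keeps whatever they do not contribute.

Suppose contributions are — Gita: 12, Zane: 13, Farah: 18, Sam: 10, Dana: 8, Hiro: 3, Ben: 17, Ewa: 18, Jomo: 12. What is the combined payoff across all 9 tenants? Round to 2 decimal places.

Total contributed: 12 + 13 + 18 + 10 + 8 + 3 + 17 + 18 + 12 = 111; total kept: 9 × 20 − 111 = 69.
The maintenance fund pays out 0.87 × 9 × 111 = 869.13 in aggregate.
Group total = 69 + 869.13 = 938.13.

938.13 euros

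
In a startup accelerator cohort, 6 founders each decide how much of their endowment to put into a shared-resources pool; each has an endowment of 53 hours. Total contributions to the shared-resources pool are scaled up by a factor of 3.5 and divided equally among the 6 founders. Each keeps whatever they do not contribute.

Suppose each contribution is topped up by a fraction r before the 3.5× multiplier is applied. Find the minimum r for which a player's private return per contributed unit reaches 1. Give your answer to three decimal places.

0.714

With matching at rate r, one contributed unit becomes (1 + r) in the shared-resources pool and returns 3.5 × (1 + r) / 6 to the contributor.
Setting this equal to 1: 1 + r = 6/3.5 = 1.7143.
So the minimum matching rate is r = 1.7143 − 1 = 0.714.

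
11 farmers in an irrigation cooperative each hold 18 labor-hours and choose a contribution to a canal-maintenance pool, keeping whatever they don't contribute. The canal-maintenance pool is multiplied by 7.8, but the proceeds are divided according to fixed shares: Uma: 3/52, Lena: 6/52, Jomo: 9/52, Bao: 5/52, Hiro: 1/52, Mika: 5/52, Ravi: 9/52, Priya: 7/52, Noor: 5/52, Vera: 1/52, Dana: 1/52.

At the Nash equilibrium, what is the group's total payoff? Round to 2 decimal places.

Each unit j contributes comes back to j as 7.8 × (j's share), so j prefers to contribute only if that share exceeds 1/7.8 = 0.1282; otherwise keeping the unit dominates.
The shares above 0.1282 belong to Jomo, Ravi and Priya, contributing 18 each; the remaining 8 contribute 0. Total contributed: 54.
The canal-maintenance pool pays out 7.8 × 54 = 421.20 in total (split across the unequal shares, but the aggregate is all that matters for the group sum).
The 8 free-riders keep 18 each, adding 144. Group total = 144 + 421.20 = 565.20.

565.20 labor-hours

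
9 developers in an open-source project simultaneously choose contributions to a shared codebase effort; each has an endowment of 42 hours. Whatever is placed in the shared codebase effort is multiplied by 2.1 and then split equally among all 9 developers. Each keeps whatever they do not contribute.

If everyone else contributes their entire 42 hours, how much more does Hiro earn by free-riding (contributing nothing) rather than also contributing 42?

Switching from a contribution of 42 to 0 lets Hiro keep an extra 42 hours, but lowers the shared codebase effort by 42, which costs Hiro their own share of that drop: 2.1/9 × 42 = 9.80.
Net gain = 42 − 9.80 = 32.20. The private return per contributed unit (0.2333) is below 1, so free-riding is indeed the best response regardless of what the others do.

32.20 hours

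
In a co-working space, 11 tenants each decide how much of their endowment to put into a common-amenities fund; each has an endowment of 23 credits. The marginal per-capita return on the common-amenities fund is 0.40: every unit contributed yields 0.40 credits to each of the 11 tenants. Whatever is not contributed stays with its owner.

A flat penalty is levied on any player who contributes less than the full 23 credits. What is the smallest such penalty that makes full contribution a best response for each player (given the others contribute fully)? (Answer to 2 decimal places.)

Given the others contribute fully, the best deviation is to contribute 0 (any partial contribution still incurs the fine and gives up units whose private return 0.40 is below 1).
Deviating from 23 to 0 saves 23 credits but forfeits the deviator's share of the drop in the common-amenities fund: 0.40 × 23 = 9.20.
So the deviation gain is 23 − 9.20 = 13.80, and the fine must be at least 13.80 credits to wipe it out.

13.80 credits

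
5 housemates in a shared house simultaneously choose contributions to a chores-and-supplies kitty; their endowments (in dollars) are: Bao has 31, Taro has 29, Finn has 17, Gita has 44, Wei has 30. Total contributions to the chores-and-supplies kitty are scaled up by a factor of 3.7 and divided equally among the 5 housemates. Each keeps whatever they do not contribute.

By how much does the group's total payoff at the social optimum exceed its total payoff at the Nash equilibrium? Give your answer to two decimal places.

The private return per contributed unit is 3.7/5 = 0.7400 < 1 for every player regardless of endowment, so the Nash equilibrium is zero contribution and the group total is Σ E_j = 31 + 29 + 17 + 44 + 30 = 151.
Each contributed unit returns 3.700 to the group, so the social optimum is full contribution by everyone: group total = 3.700 × 151 = 558.70.
Efficiency loss = (3.700 − 1) × 151 = 407.70.

407.70 dollars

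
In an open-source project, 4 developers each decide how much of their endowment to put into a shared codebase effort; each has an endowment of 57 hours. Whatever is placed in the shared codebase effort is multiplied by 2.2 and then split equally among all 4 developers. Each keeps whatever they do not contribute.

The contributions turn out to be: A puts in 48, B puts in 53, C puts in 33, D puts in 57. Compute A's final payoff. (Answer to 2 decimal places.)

Total contributed: 48 + 53 + 33 + 57 = 191.
Each receives 2.2 × 191 / 4 = 105.05 from the shared codebase effort.
A keeps 57 − 48 = 9, so A's payoff is 9 + 105.05 = 114.05.

114.05 hours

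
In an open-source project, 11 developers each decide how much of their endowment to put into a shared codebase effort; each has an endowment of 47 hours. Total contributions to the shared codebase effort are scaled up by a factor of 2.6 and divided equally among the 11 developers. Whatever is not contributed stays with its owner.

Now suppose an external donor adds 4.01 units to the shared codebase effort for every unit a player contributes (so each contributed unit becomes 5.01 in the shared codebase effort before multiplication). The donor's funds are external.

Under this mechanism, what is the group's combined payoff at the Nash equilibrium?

6734.44 hours

Under the mechanism each unit contributed yields 2.6 × 5.01 / 11 = 1.1842 back to its contributor per unit of net cost, which exceeds 1, making full contribution the dominant choice for everyone.
At the Nash equilibrium everyone contributes 47. Group total payoff = 2.6 × 5.01 × 517 = 6734.44.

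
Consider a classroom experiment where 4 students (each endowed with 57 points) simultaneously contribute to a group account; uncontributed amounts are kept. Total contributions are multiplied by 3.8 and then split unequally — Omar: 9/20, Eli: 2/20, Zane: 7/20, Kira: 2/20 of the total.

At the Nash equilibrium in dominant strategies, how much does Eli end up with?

100.32 points

A player with share s gets back 3.8·s per unit contributed, so full contribution is dominant for anyone with s > 1/3.8 = 0.2632 and zero contribution is dominant for anyone below.
The shares above 0.2632 belong to Omar and Zane, contributing 57 each; the remaining 2 contribute 0. Total contributed: 114.
Eli keeps 57 and receives 3.8 × 114 × 2/20 = 43.32 from the group account, for a payoff of 100.32.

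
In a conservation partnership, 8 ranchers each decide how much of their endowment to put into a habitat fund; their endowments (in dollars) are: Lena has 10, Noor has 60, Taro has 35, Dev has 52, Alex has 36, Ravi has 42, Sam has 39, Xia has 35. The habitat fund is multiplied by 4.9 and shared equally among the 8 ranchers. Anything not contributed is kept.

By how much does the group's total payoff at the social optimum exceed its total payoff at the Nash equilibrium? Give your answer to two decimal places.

1205.10 dollars

The private return per contributed unit is 4.9/8 = 0.6125 < 1 for every player regardless of endowment, so the Nash equilibrium is zero contribution and the group total is Σ E_j = 10 + 60 + 35 + 52 + 36 + 42 + 39 + 35 = 309.
Each contributed unit returns 4.900 to the group, so the social optimum is full contribution by everyone: group total = 4.900 × 309 = 1514.10.
Efficiency loss = (4.900 − 1) × 309 = 1205.10.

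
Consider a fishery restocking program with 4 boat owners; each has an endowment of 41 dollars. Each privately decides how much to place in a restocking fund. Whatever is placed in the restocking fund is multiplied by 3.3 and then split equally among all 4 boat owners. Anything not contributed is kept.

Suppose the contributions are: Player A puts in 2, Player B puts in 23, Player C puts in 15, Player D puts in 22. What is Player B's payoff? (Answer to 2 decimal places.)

Total contributed: 2 + 23 + 15 + 22 = 62.
Each receives 3.3 × 62 / 4 = 51.15 from the restocking fund.
Player B keeps 41 − 23 = 18, so Player B's payoff is 18 + 51.15 = 69.15.

69.15 dollars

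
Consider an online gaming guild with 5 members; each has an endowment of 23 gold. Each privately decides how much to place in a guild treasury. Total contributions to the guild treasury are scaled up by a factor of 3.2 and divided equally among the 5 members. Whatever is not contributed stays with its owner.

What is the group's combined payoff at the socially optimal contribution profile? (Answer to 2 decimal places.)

Each contributed unit returns 3.200 to the group as a whole (0.6400 to each of 5 players), which exceeds 1, so the social optimum is full contribution: group total = 3.200 × 115 = 368.00.

368.00 gold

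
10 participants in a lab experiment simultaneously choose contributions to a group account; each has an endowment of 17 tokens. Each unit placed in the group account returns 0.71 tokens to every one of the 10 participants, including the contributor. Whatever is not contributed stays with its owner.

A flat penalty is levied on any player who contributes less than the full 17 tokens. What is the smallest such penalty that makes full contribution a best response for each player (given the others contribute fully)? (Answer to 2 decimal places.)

4.93 tokens

Given the others contribute fully, the best deviation is to contribute 0 (any partial contribution still incurs the fine and gives up units whose private return 0.71 is below 1).
Deviating from 17 to 0 saves 17 tokens but forfeits the deviator's share of the drop in the group account: 0.71 × 17 = 12.07.
So the deviation gain is 17 − 12.07 = 4.93, and the fine must be at least 4.93 tokens to wipe it out.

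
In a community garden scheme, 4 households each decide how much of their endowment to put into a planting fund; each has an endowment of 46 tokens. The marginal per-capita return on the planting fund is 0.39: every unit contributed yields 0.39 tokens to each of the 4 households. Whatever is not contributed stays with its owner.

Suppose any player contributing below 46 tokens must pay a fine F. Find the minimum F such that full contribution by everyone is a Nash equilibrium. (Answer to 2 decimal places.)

Given the others contribute fully, the best deviation is to contribute 0 (any partial contribution still incurs the fine and gives up units whose private return 0.39 is below 1).
Deviating from 46 to 0 saves 46 tokens but forfeits the deviator's share of the drop in the planting fund: 0.39 × 46 = 17.94.
So the deviation gain is 46 − 17.94 = 28.06, and the fine must be at least 28.06 tokens to wipe it out.

28.06 tokens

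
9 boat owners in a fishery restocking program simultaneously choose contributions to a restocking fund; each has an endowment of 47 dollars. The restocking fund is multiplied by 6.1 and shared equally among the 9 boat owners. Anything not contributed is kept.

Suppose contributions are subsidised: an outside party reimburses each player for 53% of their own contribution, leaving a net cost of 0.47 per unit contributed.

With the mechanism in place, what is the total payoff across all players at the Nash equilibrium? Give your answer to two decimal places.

2804.49 dollars

Under the mechanism each unit contributed yields (6.1/9) / 0.47 = 1.4421 back to its contributor per unit of net cost, which exceeds 1, making full contribution the dominant choice for everyone.
So the Nash equilibrium is full contribution by all 9; the group earns 9 × (47 × 0.53 + 6.1 × 47) = 2804.49.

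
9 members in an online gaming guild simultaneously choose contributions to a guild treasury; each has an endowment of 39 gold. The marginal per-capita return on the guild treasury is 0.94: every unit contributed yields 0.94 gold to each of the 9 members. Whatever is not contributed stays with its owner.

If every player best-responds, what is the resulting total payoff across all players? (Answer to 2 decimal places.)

The private return per contributed unit is 0.94 < 1, so contributing 0 is dominant for every player. At the Nash equilibrium everyone keeps their 39, and the group total is 9 × 39 = 351.

351.00 gold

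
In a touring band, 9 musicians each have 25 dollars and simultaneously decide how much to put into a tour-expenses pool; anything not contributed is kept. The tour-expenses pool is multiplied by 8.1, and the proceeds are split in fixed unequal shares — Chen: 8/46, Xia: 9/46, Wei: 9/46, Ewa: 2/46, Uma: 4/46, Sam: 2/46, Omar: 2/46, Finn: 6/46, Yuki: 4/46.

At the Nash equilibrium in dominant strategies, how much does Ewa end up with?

60.22 dollars

A player with share s gets back 8.1·s per unit contributed, so full contribution is dominant for anyone with s > 1/8.1 = 0.1235 and zero contribution is dominant for anyone below.
The shares above 0.1235 belong to Chen, Xia, Wei and Finn, contributing 25 each; the remaining 5 contribute 0. Total contributed: 100.
Ewa keeps 25 and receives 8.1 × 100 × 2/46 = 35.22 from the tour-expenses pool, for a payoff of 60.22.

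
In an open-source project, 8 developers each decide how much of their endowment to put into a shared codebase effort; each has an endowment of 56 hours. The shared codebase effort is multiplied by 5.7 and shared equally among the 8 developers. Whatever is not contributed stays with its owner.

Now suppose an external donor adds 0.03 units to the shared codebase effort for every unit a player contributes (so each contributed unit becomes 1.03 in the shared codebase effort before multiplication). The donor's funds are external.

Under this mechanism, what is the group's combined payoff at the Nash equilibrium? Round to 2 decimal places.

448.00 hours

Even with the mechanism, each unit contributed returns only 5.7 × 1.03 / 8 = 0.7339 per unit of net cost, so contributing nothing is still dominant.
At the Nash equilibrium no one contributes; group total payoff = 8 × 56 = 448.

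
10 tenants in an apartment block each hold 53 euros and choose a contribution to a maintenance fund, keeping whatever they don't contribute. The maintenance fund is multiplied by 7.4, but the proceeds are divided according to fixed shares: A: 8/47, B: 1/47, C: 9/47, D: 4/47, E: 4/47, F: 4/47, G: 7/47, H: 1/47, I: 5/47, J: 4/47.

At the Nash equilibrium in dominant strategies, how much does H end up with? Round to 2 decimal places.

78.03 euros

Each unit j contributes comes back to j as 7.4 × (j's share), so j prefers to contribute only if that share exceeds 1/7.4 = 0.1351; otherwise keeping the unit dominates.
The shares above 0.1351 belong to A, C and G, contributing 53 each; the remaining 7 contribute 0. Total contributed: 159.
H keeps 53 and receives 7.4 × 159 × 1/47 = 25.03 from the maintenance fund, for a payoff of 78.03.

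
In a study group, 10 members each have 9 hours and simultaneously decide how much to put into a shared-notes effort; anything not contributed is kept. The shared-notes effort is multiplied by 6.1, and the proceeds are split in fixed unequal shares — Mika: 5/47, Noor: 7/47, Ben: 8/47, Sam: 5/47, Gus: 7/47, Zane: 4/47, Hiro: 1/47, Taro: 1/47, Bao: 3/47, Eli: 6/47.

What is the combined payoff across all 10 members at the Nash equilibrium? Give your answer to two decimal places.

135.90 hours

Player j's private return per contributed unit is 6.1 × (j's share). Contributing is weakly dominant for j when that share is at least 1/6.1 = 0.1639, and contributing 0 is dominant otherwise.
The only share above 0.1639 is Ben's 8/47, contributing 9; the remaining 9 contribute 0. Total contributed: 9.
The shared-notes effort pays out 6.1 × 9 = 54.90 in total (split across the unequal shares, but the aggregate is all that matters for the group sum).
The 9 free-riders keep 9 each, adding 81. Group total = 81 + 54.90 = 135.90.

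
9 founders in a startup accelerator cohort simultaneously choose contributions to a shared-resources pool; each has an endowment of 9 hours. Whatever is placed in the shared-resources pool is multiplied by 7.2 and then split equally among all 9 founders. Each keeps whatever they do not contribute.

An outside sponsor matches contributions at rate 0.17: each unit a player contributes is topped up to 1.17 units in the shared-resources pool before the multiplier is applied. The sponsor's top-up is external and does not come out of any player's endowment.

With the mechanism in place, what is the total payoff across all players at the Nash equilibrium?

Even with the mechanism, each unit contributed returns only 7.2 × 1.17 / 9 = 0.9360 per unit of net cost, so contributing nothing is still dominant.
At the Nash equilibrium no one contributes; group total payoff = 9 × 9 = 81.

81.00 hours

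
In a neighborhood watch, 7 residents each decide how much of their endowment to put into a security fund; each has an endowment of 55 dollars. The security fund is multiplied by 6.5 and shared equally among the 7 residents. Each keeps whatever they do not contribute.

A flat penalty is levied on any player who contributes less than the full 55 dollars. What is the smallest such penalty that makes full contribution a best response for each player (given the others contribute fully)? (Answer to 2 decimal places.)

3.93 dollars

Given the others contribute fully, the best deviation is to contribute 0 (any partial contribution still incurs the fine and gives up units whose private return 0.9286 is below 1).
Deviating from 55 to 0 saves 55 dollars but forfeits the deviator's share of the drop in the security fund: 6.5/7 × 55 = 51.07.
So the deviation gain is 55 − 51.07 = 3.93, and the fine must be at least 3.93 dollars to wipe it out.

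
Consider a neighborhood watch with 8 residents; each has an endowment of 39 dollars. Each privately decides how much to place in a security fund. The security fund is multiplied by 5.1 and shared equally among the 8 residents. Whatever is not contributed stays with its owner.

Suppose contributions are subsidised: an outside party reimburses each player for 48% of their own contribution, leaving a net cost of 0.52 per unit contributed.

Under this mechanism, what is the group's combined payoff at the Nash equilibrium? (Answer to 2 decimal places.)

With the mechanism, a contributed unit returns (5.1/8) / 0.52 = 1.2260 per unit of net cost to the contributor — now above 1 — so contributing fully is weakly dominant for every player.
So the Nash equilibrium is full contribution by all 8; the group earns 8 × (39 × 0.48 + 5.1 × 39) = 1740.96.

1740.96 dollars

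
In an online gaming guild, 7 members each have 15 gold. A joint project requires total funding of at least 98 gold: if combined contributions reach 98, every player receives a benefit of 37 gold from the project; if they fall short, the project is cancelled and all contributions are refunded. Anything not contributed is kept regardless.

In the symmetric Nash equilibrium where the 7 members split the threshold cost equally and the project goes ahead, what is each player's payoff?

38 gold

Equal share of the threshold: 98/7 = 14.
At this profile no one gains by cutting their contribution: any cut drops the total below 98, the project is cancelled, contributions are refunded, and the deviator ends with 15, which is less than 15 − 14 + 37 = 38. Contributing more than 14 just wastes the excess. So contributing exactly 14 is a best response.
Each player's payoff: 15 − 14 + 37 = 38.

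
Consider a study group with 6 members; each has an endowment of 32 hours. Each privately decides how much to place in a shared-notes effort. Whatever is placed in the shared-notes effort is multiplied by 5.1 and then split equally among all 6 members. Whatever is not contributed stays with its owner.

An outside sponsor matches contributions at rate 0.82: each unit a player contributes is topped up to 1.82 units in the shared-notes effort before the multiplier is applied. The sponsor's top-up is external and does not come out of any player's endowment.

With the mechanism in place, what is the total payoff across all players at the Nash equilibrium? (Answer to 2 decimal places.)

The effective private return per unit is now 5.1 × 1.82 / 6 = 1.5470 > 1, so every player's dominant strategy flips to full contribution.
So the Nash equilibrium is full contribution by all 6; the group earns 5.1 × 1.82 × 192 = 1782.14.

1782.14 hours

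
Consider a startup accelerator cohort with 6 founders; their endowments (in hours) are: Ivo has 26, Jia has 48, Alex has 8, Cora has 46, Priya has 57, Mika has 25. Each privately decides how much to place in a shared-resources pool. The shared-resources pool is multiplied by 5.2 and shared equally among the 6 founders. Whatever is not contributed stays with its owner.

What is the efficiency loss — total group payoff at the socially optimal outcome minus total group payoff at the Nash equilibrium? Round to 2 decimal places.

882.00 hours

The private return per contributed unit is 5.2/6 = 0.8667 < 1 for every player regardless of endowment, so the Nash equilibrium is zero contribution and the group total is Σ E_j = 26 + 48 + 8 + 46 + 57 + 25 = 210.
Each contributed unit returns 5.200 to the group, so the social optimum is full contribution by everyone: group total = 5.200 × 210 = 1092.00.
Efficiency loss = (5.200 − 1) × 210 = 882.00.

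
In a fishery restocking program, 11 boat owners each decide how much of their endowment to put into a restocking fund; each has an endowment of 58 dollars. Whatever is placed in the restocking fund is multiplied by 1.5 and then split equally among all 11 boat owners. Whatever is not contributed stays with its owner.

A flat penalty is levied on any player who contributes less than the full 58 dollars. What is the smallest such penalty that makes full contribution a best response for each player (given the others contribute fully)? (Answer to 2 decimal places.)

50.09 dollars

Given the others contribute fully, the best deviation is to contribute 0 (any partial contribution still incurs the fine and gives up units whose private return 0.1364 is below 1).
Deviating from 58 to 0 saves 58 dollars but forfeits the deviator's share of the drop in the restocking fund: 1.5/11 × 58 = 7.91.
So the deviation gain is 58 − 7.91 = 50.09, and the fine must be at least 50.09 dollars to wipe it out.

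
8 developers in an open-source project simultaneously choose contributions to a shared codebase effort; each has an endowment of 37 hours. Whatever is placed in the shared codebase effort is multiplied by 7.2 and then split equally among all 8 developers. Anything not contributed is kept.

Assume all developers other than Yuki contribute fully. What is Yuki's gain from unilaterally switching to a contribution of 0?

3.70 hours

Switching from a contribution of 37 to 0 lets Yuki keep an extra 37 hours, but lowers the shared codebase effort by 37, which costs Yuki their own share of that drop: 7.2/8 × 37 = 33.30.
Net gain = 37 − 33.30 = 3.70. The private return per contributed unit (0.9000) is below 1, so free-riding is indeed the best response regardless of what the others do.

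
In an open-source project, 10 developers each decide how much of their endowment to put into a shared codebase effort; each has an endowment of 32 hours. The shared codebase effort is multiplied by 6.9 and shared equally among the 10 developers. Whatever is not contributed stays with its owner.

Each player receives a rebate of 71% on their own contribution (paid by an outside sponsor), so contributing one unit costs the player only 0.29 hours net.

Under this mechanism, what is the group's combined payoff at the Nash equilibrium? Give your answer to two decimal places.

2435.20 hours

Under the mechanism each unit contributed yields (6.9/10) / 0.29 = 2.3793 back to its contributor per unit of net cost, which exceeds 1, making full contribution the dominant choice for everyone.
So the Nash equilibrium is full contribution by all 10; the group earns 10 × (32 × 0.71 + 6.9 × 32) = 2435.20.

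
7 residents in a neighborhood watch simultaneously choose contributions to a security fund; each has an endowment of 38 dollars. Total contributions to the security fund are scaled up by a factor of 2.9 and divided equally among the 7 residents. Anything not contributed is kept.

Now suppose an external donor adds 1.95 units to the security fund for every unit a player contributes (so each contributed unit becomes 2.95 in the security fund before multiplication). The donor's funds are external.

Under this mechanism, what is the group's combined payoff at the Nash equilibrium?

2275.63 dollars

With the mechanism, a contributed unit returns 2.9 × 2.95 / 7 = 1.2221 per unit of net cost to the contributor — now above 1 — so contributing fully is weakly dominant for every player.
So the Nash equilibrium is full contribution by all 7; the group earns 2.9 × 2.95 × 266 = 2275.63.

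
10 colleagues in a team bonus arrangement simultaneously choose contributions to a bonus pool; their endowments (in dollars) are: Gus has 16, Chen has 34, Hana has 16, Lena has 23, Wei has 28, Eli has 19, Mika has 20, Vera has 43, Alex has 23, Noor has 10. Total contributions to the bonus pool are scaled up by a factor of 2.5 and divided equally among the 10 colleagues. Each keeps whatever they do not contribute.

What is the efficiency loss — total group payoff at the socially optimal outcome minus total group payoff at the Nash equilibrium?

348.00 dollars

The private return per contributed unit is 2.5/10 = 0.2500 < 1 for every player regardless of endowment, so the Nash equilibrium is zero contribution and the group total is Σ E_j = 16 + 34 + 16 + 23 + 28 + 19 + 20 + 43 + 23 + 10 = 232.
Each contributed unit returns 2.500 to the group, so the social optimum is full contribution by everyone: group total = 2.500 × 232 = 580.00.
Efficiency loss = (2.500 − 1) × 232 = 348.00.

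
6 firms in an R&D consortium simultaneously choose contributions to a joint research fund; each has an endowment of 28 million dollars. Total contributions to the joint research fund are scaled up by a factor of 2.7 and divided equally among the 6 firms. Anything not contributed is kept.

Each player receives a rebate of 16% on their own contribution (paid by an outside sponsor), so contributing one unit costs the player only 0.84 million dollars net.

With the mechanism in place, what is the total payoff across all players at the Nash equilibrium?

168.00 million dollars

The effective private return is (2.7/6) / 0.84 = 0.5357, which is still under 1, so the mechanism doesn't change anyone's dominant strategy: zero contribution.
Everyone keeps their endowment and the group total is 6 × 28 = 168.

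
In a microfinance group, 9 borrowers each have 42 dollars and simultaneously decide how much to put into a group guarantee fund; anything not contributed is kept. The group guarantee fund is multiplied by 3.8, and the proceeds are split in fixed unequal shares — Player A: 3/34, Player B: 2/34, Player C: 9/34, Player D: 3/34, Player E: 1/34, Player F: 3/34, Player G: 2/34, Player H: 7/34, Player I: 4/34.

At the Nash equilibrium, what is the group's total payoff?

A player with share s gets back 3.8·s per unit contributed, so full contribution is dominant for anyone with s > 1/3.8 = 0.2632 and zero contribution is dominant for anyone below.
Player C alone (share 9/34) is above the threshold, contributing 42; the remaining 8 contribute 0. Total contributed: 42.
The group guarantee fund pays out 3.8 × 42 = 159.60 in total (split across the unequal shares, but the aggregate is all that matters for the group sum).
The 8 free-riders keep 42 each, adding 336. Group total = 336 + 159.60 = 495.60.

495.60 dollars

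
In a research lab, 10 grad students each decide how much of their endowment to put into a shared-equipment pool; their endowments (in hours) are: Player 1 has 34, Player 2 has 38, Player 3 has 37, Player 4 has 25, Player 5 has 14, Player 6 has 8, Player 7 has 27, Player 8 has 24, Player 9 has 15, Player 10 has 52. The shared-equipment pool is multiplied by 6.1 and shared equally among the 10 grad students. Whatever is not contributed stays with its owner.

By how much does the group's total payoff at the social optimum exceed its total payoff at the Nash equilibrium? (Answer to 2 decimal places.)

The private return per contributed unit is 6.1/10 = 0.6100 < 1 for every player regardless of endowment, so the Nash equilibrium is zero contribution and the group total is Σ E_j = 34 + 38 + 37 + 25 + 14 + 8 + 27 + 24 + 15 + 52 = 274.
Each contributed unit returns 6.100 to the group, so the social optimum is full contribution by everyone: group total = 6.100 × 274 = 1671.40.
Efficiency loss = (6.100 − 1) × 274 = 1397.40.

1397.40 hours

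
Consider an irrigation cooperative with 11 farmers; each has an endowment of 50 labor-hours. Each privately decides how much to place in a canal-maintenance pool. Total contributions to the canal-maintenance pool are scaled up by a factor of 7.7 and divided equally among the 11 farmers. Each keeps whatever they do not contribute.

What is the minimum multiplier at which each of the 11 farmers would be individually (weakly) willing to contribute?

11

A contributed unit returns (multiplier)/11 to its contributor.
This reaches 1 exactly when the multiplier is 11.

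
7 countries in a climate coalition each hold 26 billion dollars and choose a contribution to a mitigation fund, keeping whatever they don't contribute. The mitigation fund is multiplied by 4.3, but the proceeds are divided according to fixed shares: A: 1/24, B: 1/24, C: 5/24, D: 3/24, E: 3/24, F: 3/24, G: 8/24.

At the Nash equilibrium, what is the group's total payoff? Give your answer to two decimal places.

267.80 billion dollars

Player j's private return per contributed unit is 4.3 × (j's share). Contributing is weakly dominant for j when that share is at least 1/4.3 = 0.2326, and contributing 0 is dominant otherwise.
Only G (8/24) clears that bar, contributing 26; the remaining 6 contribute 0. Total contributed: 26.
The mitigation fund pays out 4.3 × 26 = 111.80 in total (split across the unequal shares, but the aggregate is all that matters for the group sum).
The 6 free-riders keep 26 each, adding 156. Group total = 156 + 111.80 = 267.80.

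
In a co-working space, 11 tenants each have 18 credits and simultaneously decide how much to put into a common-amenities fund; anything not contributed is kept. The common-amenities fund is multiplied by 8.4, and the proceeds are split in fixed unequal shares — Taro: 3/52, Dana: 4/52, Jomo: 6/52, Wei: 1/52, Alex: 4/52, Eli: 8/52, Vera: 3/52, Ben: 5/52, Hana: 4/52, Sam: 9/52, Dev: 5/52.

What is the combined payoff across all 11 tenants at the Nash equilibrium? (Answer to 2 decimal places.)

464.40 credits

Player j's private return per contributed unit is 8.4 × (j's share). Contributing is weakly dominant for j when that share is at least 1/8.4 = 0.1190, and contributing 0 is dominant otherwise.
Eli and Sam clear that bar, contributing 18 each; the remaining 9 contribute 0. Total contributed: 36.
The common-amenities fund pays out 8.4 × 36 = 302.40 in total (split across the unequal shares, but the aggregate is all that matters for the group sum).
The 9 free-riders keep 18 each, adding 162. Group total = 162 + 302.40 = 464.40.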